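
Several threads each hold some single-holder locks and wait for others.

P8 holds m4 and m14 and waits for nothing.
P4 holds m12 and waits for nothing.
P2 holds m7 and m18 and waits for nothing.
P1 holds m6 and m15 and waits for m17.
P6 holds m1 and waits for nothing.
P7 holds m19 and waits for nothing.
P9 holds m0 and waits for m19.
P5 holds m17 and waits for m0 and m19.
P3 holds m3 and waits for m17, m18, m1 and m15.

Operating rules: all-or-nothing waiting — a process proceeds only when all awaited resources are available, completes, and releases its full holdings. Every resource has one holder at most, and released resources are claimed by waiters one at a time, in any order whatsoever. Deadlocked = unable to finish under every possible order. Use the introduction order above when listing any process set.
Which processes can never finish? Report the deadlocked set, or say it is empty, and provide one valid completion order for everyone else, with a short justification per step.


No process is deadlocked.
Key observation: there is no circular wait here — follow any chain and it reaches a process that is free to run now.
The rest can finish in the order P7, P2, P9, P6, P5, P4, P1, P8, P3.
Step-by-step check:
  P7: no waits; runs immediately, freeing m19
  P2: no waits; runs immediately, freeing m7 and m18
  P9 waits on m19 — all released -> runs and releases m0
  P6: no waits; runs immediately, freeing m1
  P5 waits on m0 and m19 — all released -> runs and releases m17
  P4: no waits; runs immediately, freeing m12
  P1 waits on m17 — all released -> runs and releases m6 and m15
  P8: no waits; runs immediately, freeing m4 and m14
  P3 waits on m17, m18, m1 and m15 — all released -> runs and releases m3


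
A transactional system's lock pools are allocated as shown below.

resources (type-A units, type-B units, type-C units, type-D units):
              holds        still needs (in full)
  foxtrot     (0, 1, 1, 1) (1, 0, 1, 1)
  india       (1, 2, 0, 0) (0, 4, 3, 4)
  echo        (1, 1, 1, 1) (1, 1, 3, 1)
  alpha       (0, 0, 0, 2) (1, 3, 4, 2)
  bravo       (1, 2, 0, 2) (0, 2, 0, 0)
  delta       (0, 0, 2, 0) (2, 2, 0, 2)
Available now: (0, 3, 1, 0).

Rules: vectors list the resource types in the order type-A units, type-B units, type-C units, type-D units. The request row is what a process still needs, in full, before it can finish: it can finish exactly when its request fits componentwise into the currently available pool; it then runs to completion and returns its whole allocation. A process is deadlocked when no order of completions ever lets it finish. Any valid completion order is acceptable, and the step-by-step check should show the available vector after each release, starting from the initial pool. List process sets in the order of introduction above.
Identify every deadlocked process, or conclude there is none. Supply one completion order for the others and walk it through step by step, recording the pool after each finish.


The deadlocked set is india, echo, alpha and delta.
Key observation: after bravo, foxtrot the pool peaks at (1, 6, 2, 3), and each blocked process is short somewhere: india on type-C units, type-D units; echo on type-C units; alpha on type-C units; delta on type-A units.
The rest can finish in the order bravo, foxtrot. Verifying each step:
  pool = (0, 3, 1, 0)
  run bravo (needs (0, 2, 0, 0), free (0, 3, 1, 0)); after release of (1, 2, 0, 2) the pool is (1, 5, 1, 2)
  run foxtrot (needs (1, 0, 1, 1), free (1, 5, 1, 2)); after release of (0, 1, 1, 1) the pool is (1, 6, 2, 3)
The stuck group stays short no matter what:
  india cannot run: need (0, 4, 3, 4) vs free (1, 6, 2, 3) (insufficient type-C units and type-D units)
  echo cannot run: need (1, 1, 3, 1) vs free (1, 6, 2, 3) (insufficient type-C units)
  alpha cannot run: need (1, 3, 4, 2) vs free (1, 6, 2, 3) (insufficient type-C units)
  delta cannot run: need (2, 2, 0, 2) vs free (1, 6, 2, 3) (insufficient type-A units)


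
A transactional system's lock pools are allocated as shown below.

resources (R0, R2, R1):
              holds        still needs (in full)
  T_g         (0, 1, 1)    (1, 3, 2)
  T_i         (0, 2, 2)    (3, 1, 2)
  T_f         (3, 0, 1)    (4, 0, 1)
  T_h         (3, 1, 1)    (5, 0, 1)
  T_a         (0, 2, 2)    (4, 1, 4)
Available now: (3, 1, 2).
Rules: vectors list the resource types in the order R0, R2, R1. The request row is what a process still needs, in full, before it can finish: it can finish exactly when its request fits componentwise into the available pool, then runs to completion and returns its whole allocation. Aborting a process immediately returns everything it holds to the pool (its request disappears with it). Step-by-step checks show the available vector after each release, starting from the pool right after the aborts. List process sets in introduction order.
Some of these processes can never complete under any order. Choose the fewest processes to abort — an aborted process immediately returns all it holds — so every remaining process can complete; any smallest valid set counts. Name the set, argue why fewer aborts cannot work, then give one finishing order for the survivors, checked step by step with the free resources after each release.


Minimum abort set: T_f.
Key observation: T_h could never have finished before the abort; with (3, 0, 1) returned by T_f, it fits at step 3.
No smaller set exists: with zero aborts the deadlock remains.
One survivor order: T_i, T_g, T_h, T_a. Check, step by step (post-abort pool first):
  pool = (6, 1, 3)
  T_i: need (3, 1, 2) fits (6, 1, 3); releases (0, 2, 2), pool now (6, 3, 5)
  T_g: need (1, 3, 2) fits (6, 3, 5); releases (0, 1, 1), pool now (6, 4, 6)
  T_h: need (5, 0, 1) fits (6, 4, 6); releases (3, 1, 1), pool now (9, 5, 7)
  T_a: need (4, 1, 4) fits (9, 5, 7); releases (0, 2, 2), pool now (9, 7, 9)


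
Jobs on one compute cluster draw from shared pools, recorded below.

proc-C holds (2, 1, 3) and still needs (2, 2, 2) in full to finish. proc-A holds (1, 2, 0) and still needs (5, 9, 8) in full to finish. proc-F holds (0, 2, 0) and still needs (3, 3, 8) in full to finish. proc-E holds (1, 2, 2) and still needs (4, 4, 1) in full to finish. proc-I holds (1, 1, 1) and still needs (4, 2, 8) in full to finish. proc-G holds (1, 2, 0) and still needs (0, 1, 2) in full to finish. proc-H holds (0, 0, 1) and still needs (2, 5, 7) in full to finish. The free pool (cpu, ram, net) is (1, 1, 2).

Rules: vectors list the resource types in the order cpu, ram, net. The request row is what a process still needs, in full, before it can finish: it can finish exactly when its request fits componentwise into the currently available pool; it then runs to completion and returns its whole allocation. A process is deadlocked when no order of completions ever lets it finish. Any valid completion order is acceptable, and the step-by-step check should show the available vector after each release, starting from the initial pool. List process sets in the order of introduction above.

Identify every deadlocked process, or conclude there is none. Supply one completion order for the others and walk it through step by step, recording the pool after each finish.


No process is deadlocked.
Key observation: no deadlock: proc-G fits now, and the freed resources carry the rest through.
A valid finishing order for the others: proc-G, proc-C, proc-E, proc-H, proc-F, proc-I, proc-A. Verifying each step:
  pool = (1, 1, 2)
  proc-G needs (0, 1, 2) <= (1, 1, 2) -> finishes; pool += (1, 2, 0) = (2, 3, 2)
  proc-C needs (2, 2, 2) <= (2, 3, 2) -> finishes; pool += (2, 1, 3) = (4, 4, 5)
  proc-E needs (4, 4, 1) <= (4, 4, 5) -> finishes; pool += (1, 2, 2) = (5, 6, 7)
  proc-H needs (2, 5, 7) <= (5, 6, 7) -> finishes; pool += (0, 0, 1) = (5, 6, 8)
  proc-F needs (3, 3, 8) <= (5, 6, 8) -> finishes; pool += (0, 2, 0) = (5, 8, 8)
  proc-I needs (4, 2, 8) <= (5, 8, 8) -> finishes; pool += (1, 1, 1) = (6, 9, 9)
  proc-A needs (5, 9, 8) <= (6, 9, 9) -> finishes; pool += (1, 2, 0) = (7, 11, 9)


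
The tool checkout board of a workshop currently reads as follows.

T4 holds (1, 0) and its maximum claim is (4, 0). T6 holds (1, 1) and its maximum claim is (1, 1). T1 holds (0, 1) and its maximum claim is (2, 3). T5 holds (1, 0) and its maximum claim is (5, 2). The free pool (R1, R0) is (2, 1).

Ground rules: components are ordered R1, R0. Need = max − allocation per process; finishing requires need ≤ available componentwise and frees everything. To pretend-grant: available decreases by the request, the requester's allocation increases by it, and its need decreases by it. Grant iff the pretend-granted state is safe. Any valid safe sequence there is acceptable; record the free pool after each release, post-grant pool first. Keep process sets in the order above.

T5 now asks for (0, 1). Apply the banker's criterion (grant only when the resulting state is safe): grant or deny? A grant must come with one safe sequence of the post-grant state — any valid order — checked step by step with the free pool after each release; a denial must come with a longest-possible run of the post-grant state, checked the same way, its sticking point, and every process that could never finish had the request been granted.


GRANT — the state after the grant stays safe, e.g. via T6, T4, T5, T1.
Key observation: the grant leaves (2, 0) free — enough for T6, whose release restarts the cascade.
Step-by-step check of the post-grant state:
  pool = (2, 0)
  run T6 (needs (0, 0), free (2, 0)); after release of (1, 1) the pool is (3, 1)
  run T4 (needs (3, 0), free (3, 1)); after release of (1, 0) the pool is (4, 1)
  run T5 (needs (4, 1), free (4, 1)); after release of (1, 1) the pool is (5, 2)
  run T1 (needs (2, 2), free (5, 2)); after release of (0, 1) the pool is (5, 3)


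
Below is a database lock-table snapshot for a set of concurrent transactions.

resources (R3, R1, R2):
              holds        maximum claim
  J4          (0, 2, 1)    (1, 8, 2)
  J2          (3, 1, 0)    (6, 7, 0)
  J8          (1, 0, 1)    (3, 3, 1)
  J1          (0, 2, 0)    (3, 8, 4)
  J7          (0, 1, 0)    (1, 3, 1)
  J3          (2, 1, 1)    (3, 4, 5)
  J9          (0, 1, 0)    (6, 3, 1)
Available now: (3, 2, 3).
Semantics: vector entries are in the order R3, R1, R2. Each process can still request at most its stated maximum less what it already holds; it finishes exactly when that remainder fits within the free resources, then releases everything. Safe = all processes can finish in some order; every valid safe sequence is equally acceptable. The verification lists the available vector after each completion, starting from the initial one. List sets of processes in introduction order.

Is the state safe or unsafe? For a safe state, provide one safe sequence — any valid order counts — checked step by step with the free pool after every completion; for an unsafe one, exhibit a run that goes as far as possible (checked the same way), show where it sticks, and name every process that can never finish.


UNSAFE — no complete ordering exists.
Key observation: no order helps: past J7, J8, J3, J9, the free pool tops out at (6, 5, 5), below what each blocked process needs in R1.
Going as far as possible: J7, J8, J3, J9; after that, nothing fits. Verifying each step:
  pool = (3, 2, 3)
  run J7 (needs (1, 2, 1), free (3, 2, 3)); after release of (0, 1, 0) the pool is (3, 3, 3)
  run J8 (needs (2, 3, 0), free (3, 3, 3)); after release of (1, 0, 1) the pool is (4, 3, 4)
  run J3 (needs (1, 3, 4), free (4, 3, 4)); after release of (2, 1, 1) the pool is (6, 4, 5)
  run J9 (needs (6, 2, 1), free (6, 4, 5)); after release of (0, 1, 0) the pool is (6, 5, 5)
  J4 cannot run: need (1, 6, 1) vs free (6, 5, 5) (insufficient R1)
  J2 cannot run: need (3, 6, 0) vs free (6, 5, 5) (insufficient R1)
  J1 cannot run: need (3, 6, 4) vs free (6, 5, 5) (insufficient R1)
Never able to finish: J4, J2 and J1.


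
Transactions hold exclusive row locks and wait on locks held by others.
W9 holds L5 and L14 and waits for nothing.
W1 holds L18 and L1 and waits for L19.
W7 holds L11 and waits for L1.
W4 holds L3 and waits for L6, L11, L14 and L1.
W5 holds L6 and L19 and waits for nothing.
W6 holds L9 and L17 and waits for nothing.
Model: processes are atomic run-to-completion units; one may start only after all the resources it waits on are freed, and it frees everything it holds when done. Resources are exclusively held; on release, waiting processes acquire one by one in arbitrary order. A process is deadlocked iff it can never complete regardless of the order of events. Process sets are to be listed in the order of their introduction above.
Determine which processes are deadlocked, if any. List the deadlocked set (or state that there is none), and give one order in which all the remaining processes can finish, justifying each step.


No process is deadlocked.
Key observation: there is no circular wait here — follow any chain and it reaches a process that is free to run now.
One completion order for the rest: W5, W1, W6, W9, W7, W4.
Walking it through:
  W5: no waits; runs immediately, freeing L6 and L19
  run W1 (all its waits — L19 — are resolved); releases L18 and L1
  W6: no waits; runs immediately, freeing L9 and L17
  W9: no waits; runs immediately, freeing L5 and L14
  run W7 (all its waits — L1 — are resolved); releases L11
  run W4 (all its waits — L6, L11, L14 and L1 — are resolved); releases L3


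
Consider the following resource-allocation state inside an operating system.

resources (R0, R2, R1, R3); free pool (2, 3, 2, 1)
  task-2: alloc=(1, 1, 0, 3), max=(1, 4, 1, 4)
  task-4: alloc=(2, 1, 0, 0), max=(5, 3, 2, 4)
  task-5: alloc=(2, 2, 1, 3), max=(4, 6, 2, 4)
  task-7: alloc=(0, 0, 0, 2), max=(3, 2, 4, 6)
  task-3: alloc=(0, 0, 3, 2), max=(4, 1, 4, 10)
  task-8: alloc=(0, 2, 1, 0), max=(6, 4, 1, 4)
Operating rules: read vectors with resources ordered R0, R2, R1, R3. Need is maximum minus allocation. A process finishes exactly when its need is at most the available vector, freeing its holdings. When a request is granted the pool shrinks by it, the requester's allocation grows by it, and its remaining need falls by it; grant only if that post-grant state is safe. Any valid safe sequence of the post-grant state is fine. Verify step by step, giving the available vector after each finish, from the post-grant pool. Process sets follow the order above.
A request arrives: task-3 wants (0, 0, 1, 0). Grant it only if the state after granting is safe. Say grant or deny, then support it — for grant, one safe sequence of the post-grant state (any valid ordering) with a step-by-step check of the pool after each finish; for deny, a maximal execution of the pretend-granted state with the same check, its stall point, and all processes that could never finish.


DENY. Granting would leave the state unsafe.
Key observation: after task-2, task-5, task-4, task-8 the pool peaks at (7, 9, 3, 7), and each blocked process is short somewhere: task-7 on R1; task-3 on R3.
After a pretend grant, a maximal execution: task-2, task-5, task-4, task-8 — then nothing else fits. Walking it through:
  pool = (2, 3, 1, 1)
  task-2: need (0, 3, 1, 1) fits (2, 3, 1, 1); releases (1, 1, 0, 3), pool now (3, 4, 1, 4)
  task-5: need (2, 4, 1, 1) fits (3, 4, 1, 4); releases (2, 2, 1, 3), pool now (5, 6, 2, 7)
  task-4: need (3, 2, 2, 4) fits (5, 6, 2, 7); releases (2, 1, 0, 0), pool now (7, 7, 2, 7)
  task-8: need (6, 2, 0, 4) fits (7, 7, 2, 7); releases (0, 2, 1, 0), pool now (7, 9, 3, 7)
  task-7 cannot run: need (3, 2, 4, 4) vs free (7, 9, 3, 7) (insufficient R1)
  task-3 cannot run: need (4, 1, 0, 8) vs free (7, 9, 3, 7) (insufficient R3)
Processes that could never finish after the grant: task-7 and task-3.


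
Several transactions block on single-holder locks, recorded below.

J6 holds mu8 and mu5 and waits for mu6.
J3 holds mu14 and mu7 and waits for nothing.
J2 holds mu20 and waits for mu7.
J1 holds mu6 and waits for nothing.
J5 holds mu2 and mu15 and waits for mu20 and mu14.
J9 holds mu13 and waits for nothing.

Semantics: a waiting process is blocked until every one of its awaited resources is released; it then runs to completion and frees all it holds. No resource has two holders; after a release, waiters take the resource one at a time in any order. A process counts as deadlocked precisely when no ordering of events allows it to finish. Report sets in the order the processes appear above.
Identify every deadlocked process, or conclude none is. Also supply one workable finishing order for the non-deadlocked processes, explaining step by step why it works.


No process is deadlocked.
Key observation: every chain of waits terminates; starting from the processes that wait on nothing, all the rest unlock in turn.
One completion order for the rest: J9, J3, J1, J2, J5, J6.
Verifying each step:
  J9: no waits; runs immediately, freeing mu13
  J3: no waits; runs immediately, freeing mu14 and mu7
  J1: no waits; runs immediately, freeing mu6
  J2 waits on mu7 — all released -> runs and releases mu20
  J5 waits on mu20 and mu14 — all released -> runs and releases mu2 and mu15
  J6 waits on mu6 — all released -> runs and releases mu8 and mu5


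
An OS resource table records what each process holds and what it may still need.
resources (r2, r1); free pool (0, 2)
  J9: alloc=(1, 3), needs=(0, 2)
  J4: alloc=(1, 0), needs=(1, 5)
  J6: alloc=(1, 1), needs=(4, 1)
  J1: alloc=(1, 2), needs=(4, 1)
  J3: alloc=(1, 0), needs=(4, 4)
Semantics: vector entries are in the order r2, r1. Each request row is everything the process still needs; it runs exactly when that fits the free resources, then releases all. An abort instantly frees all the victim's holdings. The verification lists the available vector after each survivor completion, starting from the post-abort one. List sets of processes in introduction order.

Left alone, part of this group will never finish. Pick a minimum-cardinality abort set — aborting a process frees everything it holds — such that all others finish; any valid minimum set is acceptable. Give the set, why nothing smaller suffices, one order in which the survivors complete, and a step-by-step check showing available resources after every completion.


Minimum abort set: J1 and J3.
Key observation: aborting J1 and J3 returns (2, 2), and J6 — hopeless before — runs at step 3 with the returned capacity in the pool.
Minimality, checking each single-abort alternative: J9 alone leaves J6 blocked (short on r2); J4 alone leaves J6 blocked (short on r2); J6 alone leaves J1 blocked (short on r2); J1 alone leaves J6 blocked (short on r2); J3 alone leaves J6 blocked (short on r2).
The survivors complete as J9, J4, J6. Check, step by step (starting from the post-abort pool):
  pool = (2, 4)
  J9 needs (0, 2) <= (2, 4) -> finishes; pool += (1, 3) = (3, 7)
  J4 needs (1, 5) <= (3, 7) -> finishes; pool += (1, 0) = (4, 7)
  J6 needs (4, 1) <= (4, 7) -> finishes; pool += (1, 1) = (5, 8)


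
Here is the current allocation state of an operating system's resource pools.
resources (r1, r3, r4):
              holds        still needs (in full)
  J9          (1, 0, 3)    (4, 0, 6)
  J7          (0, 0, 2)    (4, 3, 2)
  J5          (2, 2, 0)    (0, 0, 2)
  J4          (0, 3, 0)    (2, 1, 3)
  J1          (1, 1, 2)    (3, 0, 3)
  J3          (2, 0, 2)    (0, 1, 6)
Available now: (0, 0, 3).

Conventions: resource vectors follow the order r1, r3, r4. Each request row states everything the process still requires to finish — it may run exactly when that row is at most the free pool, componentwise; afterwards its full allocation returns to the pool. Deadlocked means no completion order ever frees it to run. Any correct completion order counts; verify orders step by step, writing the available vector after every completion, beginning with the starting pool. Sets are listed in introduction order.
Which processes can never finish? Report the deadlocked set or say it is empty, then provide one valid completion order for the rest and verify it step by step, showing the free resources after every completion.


The deadlocked set is J9, J7, J1 and J3.
Key observation: after J5, J4 the pool peaks at (2, 5, 3), and each blocked process is short somewhere: J9 on r1, r4; J7 on r1; J1 on r1; J3 on r4.
One completion order for the rest: J5, J4. Check, step by step:
  pool = (0, 0, 3)
  run J5 (needs (0, 0, 2), free (0, 0, 3)); after release of (2, 2, 0) the pool is (2, 2, 3)
  run J4 (needs (2, 1, 3), free (2, 2, 3)); after release of (0, 3, 0) the pool is (2, 5, 3)
The stuck group stays short no matter what:
  J9 still needs (4, 0, 6) but only (2, 5, 3) is free — short on r1 and r4
  J7 still needs (4, 3, 2) but only (2, 5, 3) is free — short on r1
  J1 still needs (3, 0, 3) but only (2, 5, 3) is free — short on r1
  J3 still needs (0, 1, 6) but only (2, 5, 3) is free — short on r4


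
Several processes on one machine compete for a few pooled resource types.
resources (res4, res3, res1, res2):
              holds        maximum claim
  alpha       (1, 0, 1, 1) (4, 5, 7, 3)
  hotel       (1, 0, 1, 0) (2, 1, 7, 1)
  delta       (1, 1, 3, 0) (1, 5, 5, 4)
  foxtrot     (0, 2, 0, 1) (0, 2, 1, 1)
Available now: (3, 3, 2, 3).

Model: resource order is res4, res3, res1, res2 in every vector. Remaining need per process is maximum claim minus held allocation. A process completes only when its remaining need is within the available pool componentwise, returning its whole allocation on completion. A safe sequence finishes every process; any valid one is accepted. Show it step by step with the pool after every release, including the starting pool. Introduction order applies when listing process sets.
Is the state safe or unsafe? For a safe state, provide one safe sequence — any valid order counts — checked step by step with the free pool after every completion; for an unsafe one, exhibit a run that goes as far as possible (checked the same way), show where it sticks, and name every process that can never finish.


The state is UNSAFE.
Key observation: no order helps: past foxtrot, delta, the free pool tops out at (4, 6, 5, 4), below what each blocked process needs in res1.
A maximal execution: foxtrot, delta — then nothing else fits. Verifying each step:
  pool = (3, 3, 2, 3)
  foxtrot: need (0, 0, 1, 0) fits (3, 3, 2, 3); releases (0, 2, 0, 1), pool now (3, 5, 2, 4)
  delta: need (0, 4, 2, 4) fits (3, 5, 2, 4); releases (1, 1, 3, 0), pool now (4, 6, 5, 4)
  alpha cannot run: need (3, 5, 6, 2) vs free (4, 6, 5, 4) (insufficient res1)
  hotel cannot run: need (1, 1, 6, 1) vs free (4, 6, 5, 4) (insufficient res1)
Processes that can never finish: alpha and hotel.


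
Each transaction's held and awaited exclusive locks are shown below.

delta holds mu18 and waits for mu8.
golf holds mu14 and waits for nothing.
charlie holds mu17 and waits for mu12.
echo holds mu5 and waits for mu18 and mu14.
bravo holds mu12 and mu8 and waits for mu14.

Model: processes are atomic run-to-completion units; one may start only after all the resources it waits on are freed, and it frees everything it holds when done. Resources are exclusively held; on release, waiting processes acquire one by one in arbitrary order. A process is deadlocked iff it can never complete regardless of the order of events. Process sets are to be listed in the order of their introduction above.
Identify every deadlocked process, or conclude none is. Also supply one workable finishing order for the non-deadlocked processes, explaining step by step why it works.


The deadlocked set is empty.
Key observation: although several processes wait, no cycle exists — each chain bottoms out at a free runner.
One completion order for the rest: golf, bravo, delta, charlie, echo.
Check, step by step:
  golf: no waits; runs immediately, freeing mu14
  bravo waits on mu14 — all released -> runs and releases mu12 and mu8
  delta waits on mu8 — all released -> runs and releases mu18
  charlie waits on mu12 — all released -> runs and releases mu17
  echo waits on mu18 and mu14 — all released -> runs and releases mu5


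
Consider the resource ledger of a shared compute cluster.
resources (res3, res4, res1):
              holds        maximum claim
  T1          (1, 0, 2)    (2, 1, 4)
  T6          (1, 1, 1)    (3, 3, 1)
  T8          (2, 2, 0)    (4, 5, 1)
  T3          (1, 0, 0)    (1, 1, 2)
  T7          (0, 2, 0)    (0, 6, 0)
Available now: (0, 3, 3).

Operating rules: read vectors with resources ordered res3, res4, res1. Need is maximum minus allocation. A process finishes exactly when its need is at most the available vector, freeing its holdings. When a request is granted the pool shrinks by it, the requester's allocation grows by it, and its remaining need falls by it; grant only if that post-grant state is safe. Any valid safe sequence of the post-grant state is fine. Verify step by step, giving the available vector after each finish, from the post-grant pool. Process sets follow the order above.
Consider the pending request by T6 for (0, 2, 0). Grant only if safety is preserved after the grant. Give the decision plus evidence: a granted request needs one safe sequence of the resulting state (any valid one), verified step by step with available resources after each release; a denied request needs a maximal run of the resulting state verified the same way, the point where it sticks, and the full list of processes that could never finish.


GRANT: granting preserves safety; a valid post-grant sequence is T3, T1, T6, T8, T7.
Key observation: post-grant, (0, 1, 3) remains, and an order beginning with T3 completes everyone.
Check on the post-grant state, step by step:
  pool = (0, 1, 3)
  T3: need (0, 1, 2) fits (0, 1, 3); releases (1, 0, 0), pool now (1, 1, 3)
  T1: need (1, 1, 2) fits (1, 1, 3); releases (1, 0, 2), pool now (2, 1, 5)
  T6: need (2, 0, 0) fits (2, 1, 5); releases (1, 3, 1), pool now (3, 4, 6)
  T8: need (2, 3, 1) fits (3, 4, 6); releases (2, 2, 0), pool now (5, 6, 6)
  T7: need (0, 4, 0) fits (5, 6, 6); releases (0, 2, 0), pool now (5, 8, 6)


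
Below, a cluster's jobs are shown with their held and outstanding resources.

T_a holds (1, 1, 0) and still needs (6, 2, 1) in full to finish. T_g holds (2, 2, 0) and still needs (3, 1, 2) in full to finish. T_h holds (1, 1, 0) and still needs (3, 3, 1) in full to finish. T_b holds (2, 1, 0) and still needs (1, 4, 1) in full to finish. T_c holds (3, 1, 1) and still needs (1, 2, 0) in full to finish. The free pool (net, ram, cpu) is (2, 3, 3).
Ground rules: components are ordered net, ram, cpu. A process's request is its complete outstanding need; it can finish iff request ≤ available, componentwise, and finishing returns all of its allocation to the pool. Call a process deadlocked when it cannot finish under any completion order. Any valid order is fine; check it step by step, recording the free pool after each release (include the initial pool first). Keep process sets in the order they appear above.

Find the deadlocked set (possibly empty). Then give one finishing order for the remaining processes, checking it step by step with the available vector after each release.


No process is deadlocked.
Key observation: T_c can run right away; the returned allocation unlocks the remaining processes in turn.
One completion order for the rest: T_c, T_h, T_g, T_b, T_a. Verifying each step:
  pool = (2, 3, 3)
  T_c needs (1, 2, 0) <= (2, 3, 3) -> finishes; pool += (3, 1, 1) = (5, 4, 4)
  T_h needs (3, 3, 1) <= (5, 4, 4) -> finishes; pool += (1, 1, 0) = (6, 5, 4)
  T_g needs (3, 1, 2) <= (6, 5, 4) -> finishes; pool += (2, 2, 0) = (8, 7, 4)
  T_b needs (1, 4, 1) <= (8, 7, 4) -> finishes; pool += (2, 1, 0) = (10, 8, 4)
  T_a needs (6, 2, 1) <= (10, 8, 4) -> finishes; pool += (1, 1, 0) = (11, 9, 4)


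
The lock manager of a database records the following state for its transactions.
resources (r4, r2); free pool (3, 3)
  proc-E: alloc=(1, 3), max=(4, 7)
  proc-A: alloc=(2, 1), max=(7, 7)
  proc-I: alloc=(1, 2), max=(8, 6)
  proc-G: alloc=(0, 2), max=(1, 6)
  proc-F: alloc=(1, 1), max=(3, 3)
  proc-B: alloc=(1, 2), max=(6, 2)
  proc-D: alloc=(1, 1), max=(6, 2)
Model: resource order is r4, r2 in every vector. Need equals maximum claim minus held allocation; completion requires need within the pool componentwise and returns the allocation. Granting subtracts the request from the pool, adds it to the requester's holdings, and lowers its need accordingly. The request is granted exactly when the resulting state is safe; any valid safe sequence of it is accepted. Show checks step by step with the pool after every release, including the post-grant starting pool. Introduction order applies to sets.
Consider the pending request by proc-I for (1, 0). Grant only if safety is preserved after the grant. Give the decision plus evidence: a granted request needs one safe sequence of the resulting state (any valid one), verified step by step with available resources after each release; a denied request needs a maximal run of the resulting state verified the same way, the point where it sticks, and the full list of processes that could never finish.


DENY — the pretend-granted state is unsafe.
Key observation: the pool after proc-F, proc-G, proc-E is (4, 9); every surviving request exceeds it in r4, so progress ends there.
After a pretend grant, a maximal execution: proc-F, proc-G, proc-E — then nothing else fits. Check, step by step:
  pool = (2, 3)
  proc-F needs (2, 2) <= (2, 3) -> finishes; pool += (1, 1) = (3, 4)
  proc-G needs (1, 4) <= (3, 4) -> finishes; pool += (0, 2) = (3, 6)
  proc-E needs (3, 4) <= (3, 6) -> finishes; pool += (1, 3) = (4, 9)
  proc-A still needs (5, 6) but only (4, 9) is free — short on r4
  proc-I still needs (6, 4) but only (4, 9) is free — short on r4
  proc-B still needs (5, 0) but only (4, 9) is free — short on r4
  proc-D still needs (5, 1) but only (4, 9) is free — short on r4
Post-grant, the permanently blocked set is proc-A, proc-I, proc-B and proc-D.


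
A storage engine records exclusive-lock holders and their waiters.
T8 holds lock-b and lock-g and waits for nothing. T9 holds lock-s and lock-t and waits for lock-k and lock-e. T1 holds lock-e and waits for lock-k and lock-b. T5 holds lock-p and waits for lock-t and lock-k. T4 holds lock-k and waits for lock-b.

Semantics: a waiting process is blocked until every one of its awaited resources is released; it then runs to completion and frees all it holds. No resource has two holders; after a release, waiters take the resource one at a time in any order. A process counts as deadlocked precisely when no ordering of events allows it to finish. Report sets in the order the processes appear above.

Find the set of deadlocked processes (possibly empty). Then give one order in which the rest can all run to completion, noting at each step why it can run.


No process is deadlocked.
Key observation: there is no circular wait here — follow any chain and it reaches a process that is free to run now.
The rest can finish in the order T8, T4, T1, T9, T5.
Step-by-step check:
  run T8 (it waits on nothing); releases lock-b and lock-g
  T4 waits on lock-b — all released -> runs and releases lock-k
  T1 waits on lock-k and lock-b — all released -> runs and releases lock-e
  T9 waits on lock-k and lock-e — all released -> runs and releases lock-s and lock-t
  T5 waits on lock-t and lock-k — all released -> runs and releases lock-p


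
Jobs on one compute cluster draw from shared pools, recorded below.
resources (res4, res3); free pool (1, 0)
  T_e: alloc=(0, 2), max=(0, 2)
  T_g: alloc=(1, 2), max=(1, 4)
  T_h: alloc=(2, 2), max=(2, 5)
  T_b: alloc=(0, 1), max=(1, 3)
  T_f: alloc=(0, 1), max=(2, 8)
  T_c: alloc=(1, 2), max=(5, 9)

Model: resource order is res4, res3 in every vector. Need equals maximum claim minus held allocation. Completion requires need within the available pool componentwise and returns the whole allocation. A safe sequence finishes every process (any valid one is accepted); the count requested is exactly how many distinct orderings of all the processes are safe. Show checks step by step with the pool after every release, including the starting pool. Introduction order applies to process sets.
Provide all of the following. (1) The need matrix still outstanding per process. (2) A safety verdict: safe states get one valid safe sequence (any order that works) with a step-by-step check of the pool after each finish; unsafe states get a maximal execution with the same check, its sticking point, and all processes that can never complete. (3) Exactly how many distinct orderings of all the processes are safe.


(1) Outstanding need per process (order res4, res3):
  T_e: (0, 0)
  T_g: (0, 2)
  T_h: (0, 3)
  T_b: (1, 2)
  T_f: (2, 7)
  T_c: (4, 7)
(2) SAFE — a valid safe sequence is T_e, T_b, T_h, T_g, T_f, T_c.
Key observation: the first exact fit in this order is T_b — it needs (1, 2) with (1, 2) free, meeting a requested resource to the last unit.
Step-by-step check:
  pool = (1, 0)
  run T_e (needs (0, 0), free (1, 0)); after release of (0, 2) the pool is (1, 2)
  run T_b (needs (1, 2), free (1, 2)); after release of (0, 1) the pool is (1, 3)
  run T_h (needs (0, 3), free (1, 3)); after release of (2, 2) the pool is (3, 5)
  run T_g (needs (0, 2), free (3, 5)); after release of (1, 2) the pool is (4, 7)
  run T_f (needs (2, 7), free (4, 7)); after release of (0, 1) the pool is (4, 8)
  run T_c (needs (4, 7), free (4, 8)); after release of (1, 2) the pool is (5, 10)
(3) Precisely 8 of the possible complete orderings are safe sequences.


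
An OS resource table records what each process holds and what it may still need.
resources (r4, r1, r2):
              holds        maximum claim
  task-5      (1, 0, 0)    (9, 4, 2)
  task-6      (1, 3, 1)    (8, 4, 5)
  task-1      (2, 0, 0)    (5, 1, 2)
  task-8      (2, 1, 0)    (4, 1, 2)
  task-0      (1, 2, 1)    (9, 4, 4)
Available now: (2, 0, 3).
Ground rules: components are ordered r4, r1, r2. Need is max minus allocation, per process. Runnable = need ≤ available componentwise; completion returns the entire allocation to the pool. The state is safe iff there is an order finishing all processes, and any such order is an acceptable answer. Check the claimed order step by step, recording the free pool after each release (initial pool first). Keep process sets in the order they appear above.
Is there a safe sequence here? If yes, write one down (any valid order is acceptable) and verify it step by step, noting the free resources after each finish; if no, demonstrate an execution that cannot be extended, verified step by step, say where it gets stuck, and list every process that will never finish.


UNSAFE.
Key observation: after task-8, task-1 complete, (6, 1, 3) is the best the pool ever gets, yet each leftover process wants more r4.
The run task-8, task-1 cannot be extended any further. Step-by-step check:
  pool = (2, 0, 3)
  task-8: need (2, 0, 2) fits (2, 0, 3); releases (2, 1, 0), pool now (4, 1, 3)
  task-1: need (3, 1, 2) fits (4, 1, 3); releases (2, 0, 0), pool now (6, 1, 3)
  task-5 cannot run: need (8, 4, 2) vs free (6, 1, 3) (insufficient r4 and r1)
  task-6 cannot run: need (7, 1, 4) vs free (6, 1, 3) (insufficient r4 and r2)
  task-0 cannot run: need (8, 2, 3) vs free (6, 1, 3) (insufficient r4 and r1)
Permanently blocked: task-5, task-6 and task-0.


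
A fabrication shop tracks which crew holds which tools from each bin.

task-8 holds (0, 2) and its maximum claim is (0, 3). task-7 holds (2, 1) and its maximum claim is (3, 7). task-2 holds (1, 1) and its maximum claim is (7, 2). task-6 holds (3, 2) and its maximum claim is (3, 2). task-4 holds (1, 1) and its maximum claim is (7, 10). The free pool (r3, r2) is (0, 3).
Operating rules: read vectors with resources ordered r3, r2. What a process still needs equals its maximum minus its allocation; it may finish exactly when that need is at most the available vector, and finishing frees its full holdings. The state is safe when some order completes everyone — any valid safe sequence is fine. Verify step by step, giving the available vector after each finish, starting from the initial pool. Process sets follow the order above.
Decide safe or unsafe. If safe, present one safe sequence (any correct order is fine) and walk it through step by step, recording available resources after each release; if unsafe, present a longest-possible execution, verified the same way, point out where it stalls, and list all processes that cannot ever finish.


UNSAFE — no complete ordering exists.
Key observation: no order helps: past task-8, task-6, task-7, the free pool tops out at (5, 8), below what each blocked process needs in r3.
Going as far as possible: task-8, task-6, task-7; after that, nothing fits. Check, step by step:
  pool = (0, 3)
  task-8: need (0, 1) fits (0, 3); releases (0, 2), pool now (0, 5)
  task-6: need (0, 0) fits (0, 5); releases (3, 2), pool now (3, 7)
  task-7: need (1, 6) fits (3, 7); releases (2, 1), pool now (5, 8)
  task-2 cannot run: need (6, 1) vs free (5, 8) (insufficient r3)
  task-4 cannot run: need (6, 9) vs free (5, 8) (insufficient r3 and r2)
Permanently blocked: task-2 and task-4.


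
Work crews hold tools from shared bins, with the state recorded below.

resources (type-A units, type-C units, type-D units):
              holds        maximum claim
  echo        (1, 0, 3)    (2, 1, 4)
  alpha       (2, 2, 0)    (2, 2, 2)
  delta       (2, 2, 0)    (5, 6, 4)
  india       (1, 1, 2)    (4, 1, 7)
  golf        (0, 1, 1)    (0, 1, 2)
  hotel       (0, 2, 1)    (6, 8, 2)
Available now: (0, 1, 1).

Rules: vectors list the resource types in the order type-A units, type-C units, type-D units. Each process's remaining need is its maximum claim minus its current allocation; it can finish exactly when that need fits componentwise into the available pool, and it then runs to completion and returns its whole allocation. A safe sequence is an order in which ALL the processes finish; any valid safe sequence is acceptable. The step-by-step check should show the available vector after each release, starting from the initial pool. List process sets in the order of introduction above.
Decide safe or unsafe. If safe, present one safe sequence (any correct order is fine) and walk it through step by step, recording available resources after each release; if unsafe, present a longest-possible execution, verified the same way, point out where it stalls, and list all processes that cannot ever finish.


SAFE — a valid safe sequence is golf, alpha, echo, delta, india, hotel.
Key observation: the first exact fit in this order is golf — it needs (0, 0, 1) with (0, 1, 1) free, meeting a requested resource to the last unit.
Step-by-step check:
  pool = (0, 1, 1)
  golf: need (0, 0, 1) fits (0, 1, 1); releases (0, 1, 1), pool now (0, 2, 2)
  alpha: need (0, 0, 2) fits (0, 2, 2); releases (2, 2, 0), pool now (2, 4, 2)
  echo: need (1, 1, 1) fits (2, 4, 2); releases (1, 0, 3), pool now (3, 4, 5)
  delta: need (3, 4, 4) fits (3, 4, 5); releases (2, 2, 0), pool now (5, 6, 5)
  india: need (3, 0, 5) fits (5, 6, 5); releases (1, 1, 2), pool now (6, 7, 7)
  hotel: need (6, 6, 1) fits (6, 7, 7); releases (0, 2, 1), pool now (6, 9, 8)


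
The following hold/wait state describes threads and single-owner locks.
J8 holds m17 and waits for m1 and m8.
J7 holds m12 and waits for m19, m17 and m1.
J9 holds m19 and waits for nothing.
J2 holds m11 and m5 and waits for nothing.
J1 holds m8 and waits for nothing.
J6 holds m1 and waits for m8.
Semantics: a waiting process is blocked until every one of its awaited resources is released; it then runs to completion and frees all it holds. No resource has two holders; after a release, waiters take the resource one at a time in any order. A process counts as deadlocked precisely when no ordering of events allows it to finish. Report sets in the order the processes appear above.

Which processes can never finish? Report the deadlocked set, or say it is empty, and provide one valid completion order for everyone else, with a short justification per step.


The deadlocked set is empty.
Key observation: the wait graph is acyclic; completion cascades from the unblocked processes through everyone else.
One completion order for the rest: J2, J1, J9, J6, J8, J7.
Verifying each step:
  J2 waits on nothing -> runs at once and releases m11 and m5
  J1 waits on nothing -> runs at once and releases m8
  J9 waits on nothing -> runs at once and releases m19
  J6 waits on m8 — all released -> runs and releases m1
  J8 waits on m1 and m8 — all released -> runs and releases m17
  J7 waits on m19, m17 and m1 — all released -> runs and releases m12
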